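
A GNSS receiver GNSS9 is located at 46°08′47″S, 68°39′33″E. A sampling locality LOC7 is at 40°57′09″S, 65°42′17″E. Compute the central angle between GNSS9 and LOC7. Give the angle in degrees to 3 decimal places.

5.617°

GNSS9: φ = -46.14639°, λ = +68.65917°
LOC7: φ = -40.95250°, λ = +65.70472°
Δφ = 5.1939°,  Δλ = -2.9544°
a = sin²(Δφ/2) + cos φ₁ cos φ₂ sin²(Δλ/2) = 0.002401
c = 2·arcsin(√a) = 0.098033 rad = 5.6169°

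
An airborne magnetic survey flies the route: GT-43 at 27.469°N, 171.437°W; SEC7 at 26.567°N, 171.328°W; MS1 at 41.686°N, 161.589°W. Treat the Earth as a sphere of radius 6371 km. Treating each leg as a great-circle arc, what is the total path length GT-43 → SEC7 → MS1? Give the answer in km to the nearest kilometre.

GT-43→SEC7: c = 0.015834 rad, d = 100.88 km
SEC7→MS1: c = 0.298563 rad, d = 1902.15 km
Total = 100.88 + 1902.15 = 2003.02 km

2003 km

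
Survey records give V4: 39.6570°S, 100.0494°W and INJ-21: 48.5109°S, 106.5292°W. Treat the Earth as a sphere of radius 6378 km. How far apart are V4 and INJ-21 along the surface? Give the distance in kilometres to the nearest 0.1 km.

1112.5 km

Δφ = -8.8539°,  Δλ = -6.4798°
a = sin²(Δφ/2) + cos φ₁ cos φ₂ sin²(Δλ/2) = 0.007587
c = 2·arcsin(√a) = 0.174429 rad = 9.9940°
d = R·c = 6378 × 0.174429 = 1112.5 km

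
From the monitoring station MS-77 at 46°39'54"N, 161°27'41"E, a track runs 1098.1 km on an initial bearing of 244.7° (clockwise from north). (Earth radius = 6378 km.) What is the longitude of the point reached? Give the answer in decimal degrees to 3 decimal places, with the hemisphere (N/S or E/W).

149.472°E

MS-77: φ = +46.66500°, λ = +161.46139°
δ = d/R = 1098.1/6378 = 0.172170 rad
φ₂ = arcsin(sin φ₁ cos δ + cos φ₁ sin δ cos θ)
   = arcsin(0.72735·0.98522 + 0.68626·0.17132·-0.42736) = 41.78637°
λ₂ = λ₁ + atan2(sin θ sin δ cos φ₁, cos δ − sin φ₁ sin φ₂) = 149.47224°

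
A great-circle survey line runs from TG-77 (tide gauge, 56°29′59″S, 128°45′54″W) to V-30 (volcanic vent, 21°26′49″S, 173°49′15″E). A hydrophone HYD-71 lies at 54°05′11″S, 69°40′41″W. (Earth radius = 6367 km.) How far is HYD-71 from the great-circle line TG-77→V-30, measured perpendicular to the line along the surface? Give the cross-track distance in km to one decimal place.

350.1 km

TG-77: φ = -56.49972°, λ = -128.76500°
V-30: φ = -21.44694°, λ = +173.82083°
HYD-71: φ = -54.08639°, λ = -69.67806°
δ₁₃ = central angle TG-77→HYD-71 = 0.570399 rad  (haversine)
θ₁₃ = bearing TG-77→HYD-71 = 111.254°,  θ₁₂ = bearing TG-77→V-30 = 285.412°
dₓₜ = R·arcsin(sin δ₁₃ · sin(θ₁₃ − θ₁₂)) = 6367·arcsin(0.53997·sin(-174.158°)) = -350.100 km
|dₓₜ| = 350.100 km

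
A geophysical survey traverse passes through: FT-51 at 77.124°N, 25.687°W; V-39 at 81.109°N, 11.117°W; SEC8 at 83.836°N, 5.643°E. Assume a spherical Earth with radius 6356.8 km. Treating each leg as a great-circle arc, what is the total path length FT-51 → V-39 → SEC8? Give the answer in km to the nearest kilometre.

919 km

FT-51→V-39: c = 0.083993 rad, d = 533.93 km
V-39→SEC8: c = 0.060629 rad, d = 385.41 km
Total = 533.93 + 385.41 = 919.33 km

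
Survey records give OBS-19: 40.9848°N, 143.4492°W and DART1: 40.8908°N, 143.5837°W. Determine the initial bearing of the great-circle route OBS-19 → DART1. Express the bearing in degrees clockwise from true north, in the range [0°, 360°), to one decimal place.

227.3°

Δλ = -0.1345°
y = sin Δλ · cos φ₂ = -0.001775
x = cos φ₁ sin φ₂ − sin φ₁ cos φ₂ cos Δλ = -0.001639
θ = atan2(y, x) = -132.7296° → 227.2704° (mod 360°)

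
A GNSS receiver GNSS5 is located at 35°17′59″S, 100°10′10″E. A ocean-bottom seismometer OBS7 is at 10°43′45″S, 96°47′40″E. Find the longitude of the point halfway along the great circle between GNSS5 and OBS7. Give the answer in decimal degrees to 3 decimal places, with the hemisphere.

98.326°E

GNSS5: φ = -35.29972°, λ = +100.16944°
OBS7: φ = -10.72917°, λ = +96.79444°
Bx = cos φ₂ cos Δλ = 0.980814,  By = cos φ₂ sin Δλ = -0.057842
φₘ = atan2(sin φ₁ + sin φ₂, √((cos φ₁ + Bx)² + By²)) = -23.02331°
λₘ = λ₁ + atan2(By, cos φ₁ + Bx) = 98.32580°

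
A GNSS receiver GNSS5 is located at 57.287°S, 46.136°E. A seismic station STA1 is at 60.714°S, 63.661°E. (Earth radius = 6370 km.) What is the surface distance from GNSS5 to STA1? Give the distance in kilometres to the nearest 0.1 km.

1069.4 km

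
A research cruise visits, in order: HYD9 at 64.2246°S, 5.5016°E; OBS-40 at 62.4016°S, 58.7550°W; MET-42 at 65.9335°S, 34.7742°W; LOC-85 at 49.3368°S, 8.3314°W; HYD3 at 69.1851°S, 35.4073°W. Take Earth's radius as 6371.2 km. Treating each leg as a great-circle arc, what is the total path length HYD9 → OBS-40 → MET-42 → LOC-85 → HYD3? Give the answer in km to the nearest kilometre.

HYD9→OBS-40: c = 0.483138 rad, d = 3078.17 km
OBS-40→MET-42: c = 0.191113 rad, d = 1217.62 km
MET-42→LOC-85: c = 0.374915 rad, d = 2388.66 km
LOC-85→HYD3: c = 0.414748 rad, d = 2642.44 km
Total = 3078.17 + 1217.62 + 2388.66 + 2642.44 = 9326.89 km

9327 km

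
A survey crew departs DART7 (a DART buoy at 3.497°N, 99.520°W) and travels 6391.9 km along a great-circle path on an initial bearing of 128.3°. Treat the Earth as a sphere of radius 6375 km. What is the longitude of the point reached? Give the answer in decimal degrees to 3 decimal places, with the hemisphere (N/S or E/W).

50.218°W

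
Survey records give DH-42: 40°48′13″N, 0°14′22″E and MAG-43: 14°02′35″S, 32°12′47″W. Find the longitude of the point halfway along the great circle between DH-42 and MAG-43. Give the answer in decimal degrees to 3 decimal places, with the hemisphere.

18.044°W

DH-42: φ = +40.80361°, λ = +0.23944°
MAG-43: φ = -14.04306°, λ = -32.21306°
Bx = cos φ₂ cos Δλ = 0.818617,  By = cos φ₂ sin Δλ = -0.520563
φₘ = atan2(sin φ₁ + sin φ₂, √((cos φ₁ + Bx)² + By²)) = 13.90560°
λₘ = λ₁ + atan2(By, cos φ₁ + Bx) = -18.04393°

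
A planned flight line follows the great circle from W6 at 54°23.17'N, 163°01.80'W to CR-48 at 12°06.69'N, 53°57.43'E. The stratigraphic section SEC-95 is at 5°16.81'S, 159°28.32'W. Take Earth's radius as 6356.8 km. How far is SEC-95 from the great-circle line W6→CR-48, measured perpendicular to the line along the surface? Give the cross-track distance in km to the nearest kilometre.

W6: φ = +54.38617°, λ = -163.03000°
CR-48: φ = +12.11150°, λ = +53.95717°
SEC-95: φ = -5.28017°, λ = -159.47200°
δ₁₃ = central angle W6→SEC-95 = 1.042668 rad  (haversine)
θ₁₃ = bearing W6→SEC-95 = 175.897°,  θ₁₂ = bearing W6→CR-48 = 322.154°
dₓₜ = R·arcsin(sin δ₁₃ · sin(θ₁₃ − θ₁₂)) = 6356.8·arcsin(0.86375·sin(-146.256°)) = -3181.089 km
|dₓₜ| = 3181.089 km

3181 km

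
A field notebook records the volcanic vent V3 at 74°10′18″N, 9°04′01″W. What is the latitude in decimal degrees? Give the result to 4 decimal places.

74.1717°N

74° + 10′/60 + 18″/3600 = 74 + 0.16667 + 0.00500 = 74.1717°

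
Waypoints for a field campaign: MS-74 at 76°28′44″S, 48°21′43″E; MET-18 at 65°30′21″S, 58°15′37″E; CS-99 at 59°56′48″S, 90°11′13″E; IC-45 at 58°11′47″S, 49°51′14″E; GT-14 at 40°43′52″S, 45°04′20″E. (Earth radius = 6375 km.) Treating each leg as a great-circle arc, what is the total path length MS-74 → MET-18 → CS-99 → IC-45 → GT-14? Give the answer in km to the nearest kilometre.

7238 km

MS-74: φ = -76.47889°, λ = +48.36194°
MET-18: φ = -65.50583°, λ = +58.26028°
CS-99: φ = -59.94667°, λ = +90.18694°
IC-45: φ = -58.19639°, λ = +49.85389°
GT-14: φ = -40.73111°, λ = +45.07222°
MS-74→MET-18: c = 0.198954 rad, d = 1268.33 km
MET-18→CS-99: c = 0.269565 rad, d = 1718.47 km
CS-99→IC-45: c = 0.357438 rad, d = 2278.67 km
IC-45→GT-14: c = 0.309424 rad, d = 1972.58 km
Total = 1268.33 + 1718.47 + 2278.67 + 1972.58 = 7238.06 km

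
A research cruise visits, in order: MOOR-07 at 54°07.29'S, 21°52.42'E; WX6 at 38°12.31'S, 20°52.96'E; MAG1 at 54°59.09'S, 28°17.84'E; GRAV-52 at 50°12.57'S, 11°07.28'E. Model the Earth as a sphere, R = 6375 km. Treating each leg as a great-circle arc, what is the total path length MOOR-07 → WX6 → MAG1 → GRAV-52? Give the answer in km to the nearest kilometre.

MOOR-07: φ = -54.12150°, λ = +21.87367°
WX6: φ = -38.20517°, λ = +20.88267°
MAG1: φ = -54.98483°, λ = +28.29733°
GRAV-52: φ = -50.20950°, λ = +11.12133°
MOOR-07→WX6: c = 0.278044 rad, d = 1772.53 km
WX6→MAG1: c = 0.305649 rad, d = 1948.51 km
MAG1→GRAV-52: c = 0.199571 rad, d = 1272.27 km
Total = 1772.53 + 1948.51 + 1272.27 = 4993.31 km

4993 km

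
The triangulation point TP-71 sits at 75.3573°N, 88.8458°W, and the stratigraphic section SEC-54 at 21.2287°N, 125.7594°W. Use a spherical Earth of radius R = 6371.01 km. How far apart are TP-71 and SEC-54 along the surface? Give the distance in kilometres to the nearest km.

6383 km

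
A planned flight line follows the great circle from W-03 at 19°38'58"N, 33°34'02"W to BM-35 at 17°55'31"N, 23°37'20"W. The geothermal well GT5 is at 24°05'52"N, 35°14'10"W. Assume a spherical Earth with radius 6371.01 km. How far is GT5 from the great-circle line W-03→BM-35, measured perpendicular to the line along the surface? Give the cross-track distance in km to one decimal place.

463.9 km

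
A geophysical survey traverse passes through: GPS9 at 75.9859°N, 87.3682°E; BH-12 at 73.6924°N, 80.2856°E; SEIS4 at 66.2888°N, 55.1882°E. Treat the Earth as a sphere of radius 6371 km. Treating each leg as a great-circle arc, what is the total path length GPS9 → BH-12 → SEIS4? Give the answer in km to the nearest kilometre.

GPS9→BH-12: c = 0.051385 rad, d = 327.37 km
BH-12→SEIS4: c = 0.195233 rad, d = 1243.83 km
Total = 327.37 + 1243.83 = 1571.20 km

1571 km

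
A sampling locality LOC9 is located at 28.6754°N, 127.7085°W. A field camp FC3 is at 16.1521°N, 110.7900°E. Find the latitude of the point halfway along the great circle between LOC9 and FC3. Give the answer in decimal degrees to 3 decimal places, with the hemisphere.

Bx = cos φ₂ cos Δλ = -0.501895,  By = cos φ₂ sin Δλ = -0.818970
φₘ = atan2(sin φ₁ + sin φ₂, √((cos φ₁ + Bx)² + By²)) = 40.07688°
λₘ = λ₁ + atan2(By, cos φ₁ + Bx) = 166.92059°

40.077°N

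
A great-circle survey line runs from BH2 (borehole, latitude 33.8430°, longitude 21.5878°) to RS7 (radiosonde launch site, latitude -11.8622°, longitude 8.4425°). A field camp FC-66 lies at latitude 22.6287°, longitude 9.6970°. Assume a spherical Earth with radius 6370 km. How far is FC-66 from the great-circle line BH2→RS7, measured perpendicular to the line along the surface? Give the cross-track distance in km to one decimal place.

803.5 km

δ₁₃ = central angle BH2→FC-66 = 0.267418 rad  (haversine)
θ₁₃ = bearing BH2→FC-66 = 226.033°,  θ₁₂ = bearing BH2→RS7 = 197.603°
dₓₜ = R·arcsin(sin δ₁₃ · sin(θ₁₃ − θ₁₂)) = 6370·arcsin(0.26424·sin(28.430°)) = 803.475 km
|dₓₜ| = 803.475 km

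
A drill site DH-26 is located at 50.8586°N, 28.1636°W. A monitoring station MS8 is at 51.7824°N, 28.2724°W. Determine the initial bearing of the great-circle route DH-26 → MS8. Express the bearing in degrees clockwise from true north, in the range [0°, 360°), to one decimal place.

355.8°

Δλ = -0.1088°
y = sin Δλ · cos φ₂ = -0.001175
x = cos φ₁ sin φ₂ − sin φ₁ cos φ₂ cos Δλ = 0.016124
θ = atan2(y, x) = -4.1672° → 355.8328° (mod 360°)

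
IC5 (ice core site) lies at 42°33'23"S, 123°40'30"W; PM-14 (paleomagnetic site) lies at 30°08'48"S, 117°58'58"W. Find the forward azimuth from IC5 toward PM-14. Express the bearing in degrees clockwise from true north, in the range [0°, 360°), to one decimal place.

IC5: φ = -42.55639°, λ = -123.67500°
PM-14: φ = -30.14667°, λ = -117.98278°
Δλ = 5.6922°
y = sin Δλ · cos φ₂ = 0.085769
x = cos φ₁ sin φ₂ − sin φ₁ cos φ₂ cos Δλ = 0.212017
θ = atan2(y, x) = 22.0252° → 22.0252° (mod 360°)

22.0°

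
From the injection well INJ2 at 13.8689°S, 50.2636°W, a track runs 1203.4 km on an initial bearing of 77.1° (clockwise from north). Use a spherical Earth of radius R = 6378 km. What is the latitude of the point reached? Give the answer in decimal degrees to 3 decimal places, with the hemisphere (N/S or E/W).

δ = d/R = 1203.4/6378 = 0.188680 rad
φ₂ = arcsin(sin φ₁ cos δ + cos φ₁ sin δ cos θ)
   = arcsin(-0.23970·0.98225 + 0.97085·0.18756·0.22325) = -11.23272°
λ₂ = λ₁ + atan2(sin θ sin δ cos φ₁, cos δ − sin φ₁ sin φ₂) = -39.52088°

11.233°S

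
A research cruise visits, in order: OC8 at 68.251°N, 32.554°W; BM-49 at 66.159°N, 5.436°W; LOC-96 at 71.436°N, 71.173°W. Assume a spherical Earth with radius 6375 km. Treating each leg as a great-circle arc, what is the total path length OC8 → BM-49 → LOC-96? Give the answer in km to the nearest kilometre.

3750 km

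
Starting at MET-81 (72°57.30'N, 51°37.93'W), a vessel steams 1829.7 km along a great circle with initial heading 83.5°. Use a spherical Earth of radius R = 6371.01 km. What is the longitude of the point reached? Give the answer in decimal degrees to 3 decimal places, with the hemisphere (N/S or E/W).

MET-81: φ = +72.95500°, λ = -51.63217°
δ = d/R = 1829.7/6371.01 = 0.287192 rad
φ₂ = arcsin(sin φ₁ cos δ + cos φ₁ sin δ cos θ)
   = arcsin(0.95607·0.95904 + 0.29312·0.28326·0.11320) = 67.86769°
λ₂ = λ₁ + atan2(sin θ sin δ cos φ₁, cos δ − sin φ₁ sin φ₂) = -3.29888°

3.299°W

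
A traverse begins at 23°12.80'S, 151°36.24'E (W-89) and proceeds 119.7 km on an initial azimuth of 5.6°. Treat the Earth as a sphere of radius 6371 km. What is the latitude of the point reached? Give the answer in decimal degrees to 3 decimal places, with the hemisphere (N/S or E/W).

W-89: φ = -23.21333°, λ = +151.60400°
δ = d/R = 119.7/6371 = 0.018788 rad
φ₂ = arcsin(sin φ₁ cos δ + cos φ₁ sin δ cos θ)
   = arcsin(-0.39416·0.99982 + 0.91904·0.01879·0.99523) = -22.14194°
λ₂ = λ₁ + atan2(sin θ sin δ cos φ₁, cos δ − sin φ₁ sin φ₂) = 151.71740°

22.142°S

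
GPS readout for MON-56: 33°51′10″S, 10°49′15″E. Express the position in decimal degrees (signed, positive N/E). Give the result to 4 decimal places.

lat: 33.8528° S → -33.8528°
lon: 10.8208° E → +10.8208°

-33.8528°, +10.8208°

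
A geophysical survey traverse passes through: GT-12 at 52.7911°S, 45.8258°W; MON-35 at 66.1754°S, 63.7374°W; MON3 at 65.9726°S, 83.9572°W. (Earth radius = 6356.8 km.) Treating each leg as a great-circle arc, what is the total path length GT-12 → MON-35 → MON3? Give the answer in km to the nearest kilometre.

2687 km

GT-12→MON-35: c = 0.280200 rad, d = 1781.18 km
MON-35→MON3: c = 0.142543 rad, d = 906.12 km
Total = 1781.18 + 906.12 = 2687.30 km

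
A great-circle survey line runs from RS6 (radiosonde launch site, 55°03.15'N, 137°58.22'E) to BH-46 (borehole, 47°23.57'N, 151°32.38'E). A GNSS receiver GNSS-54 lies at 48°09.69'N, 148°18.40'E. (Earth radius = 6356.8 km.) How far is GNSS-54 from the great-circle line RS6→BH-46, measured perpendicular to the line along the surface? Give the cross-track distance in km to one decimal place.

RS6: φ = +55.05250°, λ = +137.97033°
BH-46: φ = +47.39283°, λ = +151.53967°
GNSS-54: φ = +48.16150°, λ = +148.30667°
δ₁₃ = central angle RS6→GNSS-54 = 0.164041 rad  (haversine)
θ₁₃ = bearing RS6→GNSS-54 = 132.872°,  θ₁₂ = bearing RS6→BH-46 = 126.563°
dₓₜ = R·arcsin(sin δ₁₃ · sin(θ₁₃ − θ₁₂)) = 6356.8·arcsin(0.16331·sin(6.309°)) = 114.086 km
|dₓₜ| = 114.086 km

114.1 km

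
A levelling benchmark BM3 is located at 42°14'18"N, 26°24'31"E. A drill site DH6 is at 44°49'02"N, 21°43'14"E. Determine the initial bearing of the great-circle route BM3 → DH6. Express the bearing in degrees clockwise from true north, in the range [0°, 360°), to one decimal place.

308.8°

BM3: φ = +42.23833°, λ = +26.40861°
DH6: φ = +44.81722°, λ = +21.72056°
Δλ = -4.6881°
y = sin Δλ · cos φ₂ = -0.057976
x = cos φ₁ sin φ₂ − sin φ₁ cos φ₂ cos Δλ = 0.046590
θ = atan2(y, x) = -51.2144° → 308.7856° (mod 360°)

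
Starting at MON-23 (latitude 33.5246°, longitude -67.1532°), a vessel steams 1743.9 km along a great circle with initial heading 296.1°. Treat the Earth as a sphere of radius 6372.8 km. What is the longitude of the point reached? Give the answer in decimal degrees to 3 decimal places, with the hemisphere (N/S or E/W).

δ = d/R = 1743.9/6372.8 = 0.273647 rad
φ₂ = arcsin(sin φ₁ cos δ + cos φ₁ sin δ cos θ)
   = arcsin(0.55229·0.96279 + 0.83365·0.27024·0.43994) = 39.11349°
λ₂ = λ₁ + atan2(sin θ sin δ cos φ₁, cos δ − sin φ₁ sin φ₂) = -85.38020°

85.380°W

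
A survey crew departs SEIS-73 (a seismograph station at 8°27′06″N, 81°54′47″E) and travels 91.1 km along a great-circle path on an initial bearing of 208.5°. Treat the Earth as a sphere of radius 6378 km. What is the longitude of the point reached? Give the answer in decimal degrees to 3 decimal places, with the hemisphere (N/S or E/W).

81.519°E

SEIS-73: φ = +8.45167°, λ = +81.91306°
δ = d/R = 91.1/6378 = 0.014283 rad
φ₂ = arcsin(sin φ₁ cos δ + cos φ₁ sin δ cos θ)
   = arcsin(0.14698·0.99990 + 0.98914·0.01428·-0.87882) = 7.73227°
λ₂ = λ₁ + atan2(sin θ sin δ cos φ₁, cos δ − sin φ₁ sin φ₂) = 81.51898°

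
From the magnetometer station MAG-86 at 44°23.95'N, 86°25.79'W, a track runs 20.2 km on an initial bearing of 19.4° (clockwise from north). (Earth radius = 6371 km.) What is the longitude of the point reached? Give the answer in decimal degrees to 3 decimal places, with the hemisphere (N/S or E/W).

MAG-86: φ = +44.39917°, λ = -86.42983°
δ = d/R = 20.2/6371 = 0.003171 rad
φ₂ = arcsin(sin φ₁ cos δ + cos φ₁ sin δ cos θ)
   = arcsin(0.69965·0.99999 + 0.71448·0.00317·0.94322) = 44.57048°
λ₂ = λ₁ + atan2(sin θ sin δ cos φ₁, cos δ − sin φ₁ sin φ₂) = -86.34513°

86.345°W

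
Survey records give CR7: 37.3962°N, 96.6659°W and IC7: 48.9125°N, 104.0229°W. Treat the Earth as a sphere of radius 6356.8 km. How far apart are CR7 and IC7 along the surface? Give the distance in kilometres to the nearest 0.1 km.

1408.0 km

Δφ = 11.5163°,  Δλ = -7.3570°
a = sin²(Δφ/2) + cos φ₁ cos φ₂ sin²(Δλ/2) = 0.012215
c = 2·arcsin(√a) = 0.221497 rad = 12.6909°
d = R·c = 6356.8 × 0.221497 = 1408.0 km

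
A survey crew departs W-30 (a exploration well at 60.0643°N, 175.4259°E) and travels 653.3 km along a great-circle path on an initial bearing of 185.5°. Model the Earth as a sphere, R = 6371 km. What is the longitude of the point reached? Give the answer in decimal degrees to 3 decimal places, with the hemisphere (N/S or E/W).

174.465°E

δ = d/R = 653.3/6371 = 0.102543 rad
φ₂ = arcsin(sin φ₁ cos δ + cos φ₁ sin δ cos θ)
   = arcsin(0.86659·0.99475 + 0.49903·0.10236·-0.99540) = 54.21207°
λ₂ = λ₁ + atan2(sin θ sin δ cos φ₁, cos δ − sin φ₁ sin φ₂) = 174.46459°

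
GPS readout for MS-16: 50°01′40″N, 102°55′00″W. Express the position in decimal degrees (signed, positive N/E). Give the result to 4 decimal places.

+50.0278°, -102.9167°

lat: 50.0278° N → +50.0278°
lon: 102.9167° W → -102.9167°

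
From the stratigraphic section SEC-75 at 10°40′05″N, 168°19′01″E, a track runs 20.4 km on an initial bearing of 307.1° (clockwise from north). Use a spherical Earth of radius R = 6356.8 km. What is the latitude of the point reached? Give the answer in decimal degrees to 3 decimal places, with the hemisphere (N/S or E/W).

SEC-75: φ = +10.66806°, λ = +168.31694°
δ = d/R = 20.4/6356.8 = 0.003209 rad
φ₂ = arcsin(sin φ₁ cos δ + cos φ₁ sin δ cos θ)
   = arcsin(0.18512·0.99999 + 0.98272·0.00321·0.60321) = 10.77893°
λ₂ = λ₁ + atan2(sin θ sin δ cos φ₁, cos δ − sin φ₁ sin φ₂) = 168.16766°

10.779°N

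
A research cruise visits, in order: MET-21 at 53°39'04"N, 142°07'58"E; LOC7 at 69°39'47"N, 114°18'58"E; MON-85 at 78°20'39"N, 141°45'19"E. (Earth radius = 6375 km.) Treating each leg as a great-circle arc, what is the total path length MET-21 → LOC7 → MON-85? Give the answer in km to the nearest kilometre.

3524 km

MET-21: φ = +53.65111°, λ = +142.13278°
LOC7: φ = +69.66306°, λ = +114.31611°
MON-85: φ = +78.34417°, λ = +141.75528°
MET-21→LOC7: c = 0.355704 rad, d = 2267.62 km
LOC7→MON-85: c = 0.197069 rad, d = 1256.32 km
Total = 2267.62 + 1256.32 = 3523.93 km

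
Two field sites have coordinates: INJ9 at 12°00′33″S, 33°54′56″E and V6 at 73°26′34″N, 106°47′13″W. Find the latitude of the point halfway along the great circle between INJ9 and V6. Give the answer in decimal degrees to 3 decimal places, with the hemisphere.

43.939°N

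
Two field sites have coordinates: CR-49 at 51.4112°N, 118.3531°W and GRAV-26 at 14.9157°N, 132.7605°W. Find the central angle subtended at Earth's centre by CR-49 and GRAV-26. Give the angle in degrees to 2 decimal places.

38.28°

Δφ = -36.4955°,  Δλ = -14.4074°
a = sin²(Δφ/2) + cos φ₁ cos φ₂ sin²(Δλ/2) = 0.107526
c = 2·arcsin(√a) = 0.668183 rad = 38.2840°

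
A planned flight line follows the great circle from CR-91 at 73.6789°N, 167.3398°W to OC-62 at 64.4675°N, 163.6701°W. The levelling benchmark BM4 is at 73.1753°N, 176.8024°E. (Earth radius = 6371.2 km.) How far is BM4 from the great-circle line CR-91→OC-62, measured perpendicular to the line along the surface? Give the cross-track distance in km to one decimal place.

495.1 km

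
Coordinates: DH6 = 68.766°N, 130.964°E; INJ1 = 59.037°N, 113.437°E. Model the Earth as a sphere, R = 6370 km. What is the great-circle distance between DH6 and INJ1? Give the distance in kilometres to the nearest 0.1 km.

Δφ = -9.7290°,  Δλ = -17.5270°
a = sin²(Δφ/2) + cos φ₁ cos φ₂ sin²(Δλ/2) = 0.011516
c = 2·arcsin(√a) = 0.215042 rad = 12.3210°
d = R·c = 6370 × 0.215042 = 1369.8 km

1369.8 km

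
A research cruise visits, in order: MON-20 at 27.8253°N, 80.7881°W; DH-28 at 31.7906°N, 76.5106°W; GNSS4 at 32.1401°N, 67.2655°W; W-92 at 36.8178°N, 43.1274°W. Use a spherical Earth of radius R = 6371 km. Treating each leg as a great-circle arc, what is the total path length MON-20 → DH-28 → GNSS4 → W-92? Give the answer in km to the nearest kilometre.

3743 km

MON-20→DH-28: c = 0.094775 rad, d = 603.81 km
DH-28→GNSS4: c = 0.136984 rad, d = 872.73 km
GNSS4→W-92: c = 0.355712 rad, d = 2266.24 km
Total = 603.81 + 872.73 + 2266.24 = 3742.78 km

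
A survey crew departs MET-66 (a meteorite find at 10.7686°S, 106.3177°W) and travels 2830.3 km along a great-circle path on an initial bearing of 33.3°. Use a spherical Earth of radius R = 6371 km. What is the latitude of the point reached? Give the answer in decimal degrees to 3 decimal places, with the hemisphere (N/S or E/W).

δ = d/R = 2830.3/6371 = 0.444247 rad
φ₂ = arcsin(sin φ₁ cos δ + cos φ₁ sin δ cos θ)
   = arcsin(-0.18684·0.90293 + 0.98239·0.42978·0.83581) = 10.61328°
λ₂ = λ₁ + atan2(sin θ sin δ cos φ₁, cos δ − sin φ₁ sin φ₂) = -92.42732°

10.613°N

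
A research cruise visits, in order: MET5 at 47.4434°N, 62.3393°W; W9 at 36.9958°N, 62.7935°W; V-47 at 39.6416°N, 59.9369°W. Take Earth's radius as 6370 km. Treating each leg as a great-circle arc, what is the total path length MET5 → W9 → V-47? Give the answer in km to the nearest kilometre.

1548 km

MET5→W9: c = 0.182439 rad, d = 1162.13 km
W9→V-47: c = 0.060511 rad, d = 385.46 km
Total = 1162.13 + 385.46 = 1547.59 km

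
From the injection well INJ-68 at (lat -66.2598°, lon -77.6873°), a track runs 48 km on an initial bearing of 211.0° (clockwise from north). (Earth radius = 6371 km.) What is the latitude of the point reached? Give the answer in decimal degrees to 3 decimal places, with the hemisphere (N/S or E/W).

66.629°S

δ = d/R = 48/6371 = 0.007534 rad
φ₂ = arcsin(sin φ₁ cos δ + cos φ₁ sin δ cos θ)
   = arcsin(-0.91538·0.99997 + 0.40259·0.00753·-0.85717) = -66.62882°
λ₂ = λ₁ + atan2(sin θ sin δ cos φ₁, cos δ − sin φ₁ sin φ₂) = -78.24777°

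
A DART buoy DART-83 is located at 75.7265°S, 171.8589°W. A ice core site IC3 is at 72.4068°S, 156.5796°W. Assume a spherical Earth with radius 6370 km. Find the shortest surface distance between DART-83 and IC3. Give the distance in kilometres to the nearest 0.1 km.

591.8 km

Δφ = 3.3197°,  Δλ = 15.2793°
a = sin²(Δφ/2) + cos φ₁ cos φ₂ sin²(Δλ/2) = 0.002156
c = 2·arcsin(√a) = 0.092901 rad = 5.3228°
d = R·c = 6370 × 0.092901 = 591.8 km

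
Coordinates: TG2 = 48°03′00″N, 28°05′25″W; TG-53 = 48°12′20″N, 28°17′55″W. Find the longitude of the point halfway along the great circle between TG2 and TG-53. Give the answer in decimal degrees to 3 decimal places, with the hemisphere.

28.194°W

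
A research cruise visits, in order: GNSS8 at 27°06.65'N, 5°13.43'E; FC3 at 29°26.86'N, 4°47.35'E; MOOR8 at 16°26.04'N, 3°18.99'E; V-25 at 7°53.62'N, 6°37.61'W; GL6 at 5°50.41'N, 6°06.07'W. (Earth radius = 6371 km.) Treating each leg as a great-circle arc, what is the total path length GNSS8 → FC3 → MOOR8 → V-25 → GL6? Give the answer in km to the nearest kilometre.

GNSS8: φ = +27.11083°, λ = +5.22383°
FC3: φ = +29.44767°, λ = +4.78917°
MOOR8: φ = +16.43400°, λ = +3.31650°
V-25: φ = +7.89367°, λ = -6.62683°
GL6: φ = +5.84017°, λ = -6.10117°
GNSS8→FC3: c = 0.041329 rad, d = 263.31 km
FC3→MOOR8: c = 0.228353 rad, d = 1454.84 km
MOOR8→V-25: c = 0.225686 rad, d = 1437.85 km
V-25→GL6: c = 0.036980 rad, d = 235.60 km
Total = 263.31 + 1454.84 + 1437.85 + 235.60 = 3391.59 km

3392 km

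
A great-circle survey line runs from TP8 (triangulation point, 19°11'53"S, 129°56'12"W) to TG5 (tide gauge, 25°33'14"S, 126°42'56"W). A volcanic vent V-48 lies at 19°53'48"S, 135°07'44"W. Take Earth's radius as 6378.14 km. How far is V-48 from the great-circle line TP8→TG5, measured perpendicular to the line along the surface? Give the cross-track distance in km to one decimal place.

530.1 km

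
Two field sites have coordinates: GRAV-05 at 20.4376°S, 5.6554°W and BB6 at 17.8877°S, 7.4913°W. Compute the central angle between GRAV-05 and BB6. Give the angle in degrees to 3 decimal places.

3.084°

Δφ = 2.5499°,  Δλ = -1.8359°
a = sin²(Δφ/2) + cos φ₁ cos φ₂ sin²(Δλ/2) = 0.000724
c = 2·arcsin(√a) = 0.053819 rad = 3.0836°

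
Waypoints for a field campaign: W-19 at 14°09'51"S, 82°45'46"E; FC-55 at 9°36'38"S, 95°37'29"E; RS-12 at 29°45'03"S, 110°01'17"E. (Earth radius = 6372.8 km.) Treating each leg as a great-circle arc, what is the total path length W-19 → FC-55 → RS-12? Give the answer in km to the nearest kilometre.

4182 km

W-19: φ = -14.16417°, λ = +82.76278°
FC-55: φ = -9.61056°, λ = +95.62472°
RS-12: φ = -29.75083°, λ = +110.02139°
W-19→FC-55: c = 0.233524 rad, d = 1488.20 km
FC-55→RS-12: c = 0.422731 rad, d = 2693.98 km
Total = 1488.20 + 2693.98 = 4182.18 km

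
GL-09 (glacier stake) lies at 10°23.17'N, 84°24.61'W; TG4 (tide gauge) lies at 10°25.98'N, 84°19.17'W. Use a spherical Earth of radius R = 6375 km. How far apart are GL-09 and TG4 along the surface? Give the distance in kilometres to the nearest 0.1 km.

11.2 km

GL-09: φ = +10.38617°, λ = -84.41017°
TG4: φ = +10.43300°, λ = -84.31950°
Δφ = 0.0468°,  Δλ = 0.0907°
a = sin²(Δφ/2) + cos φ₁ cos φ₂ sin²(Δλ/2) = 0.000001
c = 2·arcsin(√a) = 0.001758 rad = 0.1007°
d = R·c = 6375 × 0.001758 = 11.2 km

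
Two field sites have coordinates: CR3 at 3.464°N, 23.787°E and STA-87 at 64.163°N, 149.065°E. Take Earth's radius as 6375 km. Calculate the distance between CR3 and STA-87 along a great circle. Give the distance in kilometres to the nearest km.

Δφ = 60.6990°,  Δλ = 125.2780°
a = sin²(Δφ/2) + cos φ₁ cos φ₂ sin²(Δλ/2) = 0.598430
c = 2·arcsin(√a) = 1.768950 rad = 101.3534°
d = R·c = 6375 × 1.768950 = 11277.1 km

11277 km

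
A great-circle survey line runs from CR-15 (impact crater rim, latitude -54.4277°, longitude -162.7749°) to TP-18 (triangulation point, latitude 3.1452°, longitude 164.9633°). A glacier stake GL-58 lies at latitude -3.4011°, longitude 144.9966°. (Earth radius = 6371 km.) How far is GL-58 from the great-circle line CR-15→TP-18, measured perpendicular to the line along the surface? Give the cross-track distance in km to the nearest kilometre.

2333 km

δ₁₃ = central angle CR-15→GL-58 = 1.154972 rad  (haversine)
θ₁₃ = bearing CR-15→GL-58 = 300.393°,  θ₁₂ = bearing CR-15→TP-18 = 323.439°
dₓₜ = R·arcsin(sin δ₁₃ · sin(θ₁₃ − θ₁₂)) = 6371·arcsin(0.91478·sin(-23.046°)) = -2333.330 km
|dₓₜ| = 2333.330 km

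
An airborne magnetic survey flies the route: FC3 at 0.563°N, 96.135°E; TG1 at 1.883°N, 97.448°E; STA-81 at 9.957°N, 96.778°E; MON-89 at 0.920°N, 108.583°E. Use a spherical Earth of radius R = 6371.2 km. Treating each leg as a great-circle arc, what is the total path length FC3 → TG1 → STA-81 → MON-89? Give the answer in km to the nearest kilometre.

FC3→TG1: c = 0.032491 rad, d = 207.01 km
TG1→STA-81: c = 0.141396 rad, d = 900.86 km
STA-81→MON-89: c = 0.258565 rad, d = 1647.37 km
Total = 207.01 + 900.86 + 1647.37 = 2755.24 km

2755 km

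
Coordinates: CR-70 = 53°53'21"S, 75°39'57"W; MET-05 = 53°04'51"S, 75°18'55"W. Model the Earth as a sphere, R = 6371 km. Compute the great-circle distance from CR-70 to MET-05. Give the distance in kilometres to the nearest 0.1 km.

CR-70: φ = -53.88917°, λ = -75.66583°
MET-05: φ = -53.08083°, λ = -75.31528°
Δφ = 0.8083°,  Δλ = 0.3506°
a = sin²(Δφ/2) + cos φ₁ cos φ₂ sin²(Δλ/2) = 0.000053
c = 2·arcsin(√a) = 0.014570 rad = 0.8348°
d = R·c = 6371 × 0.014570 = 92.8 km

92.8 km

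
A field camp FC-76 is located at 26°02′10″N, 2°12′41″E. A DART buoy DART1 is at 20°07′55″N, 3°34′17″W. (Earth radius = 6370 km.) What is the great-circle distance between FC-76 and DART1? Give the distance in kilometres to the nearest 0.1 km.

883.3 km

FC-76: φ = +26.03611°, λ = +2.21139°
DART1: φ = +20.13194°, λ = -3.57139°
Δφ = -5.9042°,  Δλ = -5.7828°
a = sin²(Δφ/2) + cos φ₁ cos φ₂ sin²(Δλ/2) = 0.004799
c = 2·arcsin(√a) = 0.138659 rad = 7.9446°
d = R·c = 6370 × 0.138659 = 883.3 km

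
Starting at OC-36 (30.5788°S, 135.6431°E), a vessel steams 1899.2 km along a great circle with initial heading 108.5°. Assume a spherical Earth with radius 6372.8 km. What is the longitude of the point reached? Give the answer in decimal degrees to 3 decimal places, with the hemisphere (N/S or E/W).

155.392°E

δ = d/R = 1899.2/6372.8 = 0.298017 rad
φ₂ = arcsin(sin φ₁ cos δ + cos φ₁ sin δ cos θ)
   = arcsin(-0.50872·0.95592 + 0.86093·0.29362·-0.31730) = -34.50724°
λ₂ = λ₁ + atan2(sin θ sin δ cos φ₁, cos δ − sin φ₁ sin φ₂) = 155.39232°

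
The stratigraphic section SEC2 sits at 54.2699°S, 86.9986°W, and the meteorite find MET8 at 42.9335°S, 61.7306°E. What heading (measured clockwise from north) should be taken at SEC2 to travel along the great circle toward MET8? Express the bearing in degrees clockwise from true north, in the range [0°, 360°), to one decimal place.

157.2°

Δλ = 148.7292°
y = sin Δλ · cos φ₂ = 0.380044
x = cos φ₁ sin φ₂ − sin φ₁ cos φ₂ cos Δλ = -0.905764
θ = atan2(y, x) = 157.2378° → 157.2378° (mod 360°)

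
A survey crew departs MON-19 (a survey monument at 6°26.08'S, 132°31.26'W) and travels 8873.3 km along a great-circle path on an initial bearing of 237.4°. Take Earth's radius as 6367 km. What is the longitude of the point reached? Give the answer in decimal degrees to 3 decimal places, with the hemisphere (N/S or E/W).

145.421°E

MON-19: φ = -6.43467°, λ = -132.52100°
δ = d/R = 8873.3/6367 = 1.393639 rad
φ₂ = arcsin(sin φ₁ cos δ + cos φ₁ sin δ cos θ)
   = arcsin(-0.11207·0.17623 + 0.99370·0.98435·-0.53877) = -33.14417°
λ₂ = λ₁ + atan2(sin θ sin δ cos φ₁, cos δ − sin φ₁ sin φ₂) = 145.42078°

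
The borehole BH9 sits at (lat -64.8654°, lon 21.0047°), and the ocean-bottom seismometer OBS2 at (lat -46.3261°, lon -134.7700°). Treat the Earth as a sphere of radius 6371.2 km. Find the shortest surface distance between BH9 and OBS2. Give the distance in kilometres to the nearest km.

7474 km

Δφ = 18.5393°,  Δλ = -155.7747°
a = sin²(Δφ/2) + cos φ₁ cos φ₂ sin²(Δλ/2) = 0.306342
c = 2·arcsin(√a) = 1.173078 rad = 67.2124°
d = R·c = 6371.2 × 1.173078 = 7473.9 km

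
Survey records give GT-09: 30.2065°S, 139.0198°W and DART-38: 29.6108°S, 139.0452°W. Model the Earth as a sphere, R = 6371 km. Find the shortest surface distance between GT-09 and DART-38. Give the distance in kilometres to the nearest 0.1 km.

66.3 km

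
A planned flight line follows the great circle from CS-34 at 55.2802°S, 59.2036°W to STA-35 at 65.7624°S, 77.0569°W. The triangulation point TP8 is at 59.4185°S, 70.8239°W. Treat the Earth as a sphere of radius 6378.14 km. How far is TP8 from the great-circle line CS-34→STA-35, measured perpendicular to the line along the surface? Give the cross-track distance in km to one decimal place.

275.8 km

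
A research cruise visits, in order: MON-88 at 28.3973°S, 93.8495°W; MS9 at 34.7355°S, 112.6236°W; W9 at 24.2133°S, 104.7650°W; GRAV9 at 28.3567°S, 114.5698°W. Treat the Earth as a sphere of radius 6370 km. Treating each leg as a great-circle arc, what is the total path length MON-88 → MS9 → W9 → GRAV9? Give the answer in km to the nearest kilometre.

MON-88→MS9: c = 0.299699 rad, d = 1909.09 km
MS9→W9: c = 0.218861 rad, d = 1394.15 km
W9→GRAV9: c = 0.169534 rad, d = 1079.93 km
Total = 1909.09 + 1394.15 + 1079.93 = 4383.16 km

4383 km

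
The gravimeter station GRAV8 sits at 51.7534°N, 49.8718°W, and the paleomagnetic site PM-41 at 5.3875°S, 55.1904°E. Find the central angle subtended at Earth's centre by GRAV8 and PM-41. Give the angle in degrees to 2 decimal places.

103.53°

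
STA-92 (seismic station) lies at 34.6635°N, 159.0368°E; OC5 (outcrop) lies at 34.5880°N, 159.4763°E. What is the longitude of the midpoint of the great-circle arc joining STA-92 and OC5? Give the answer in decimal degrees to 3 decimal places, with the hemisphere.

159.257°E

Bx = cos φ₂ cos Δλ = 0.823231,  By = cos φ₂ sin Δλ = 0.006315
φₘ = atan2(sin φ₁ + sin φ₂, √((cos φ₁ + Bx)² + By²)) = 34.62595°
λₘ = λ₁ + atan2(By, cos φ₁ + Bx) = 159.25665°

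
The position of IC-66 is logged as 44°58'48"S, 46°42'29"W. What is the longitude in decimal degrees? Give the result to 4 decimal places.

46° + 42′/60 + 29″/3600 = 46 + 0.70000 + 0.00806 = 46.7081°

46.7081°W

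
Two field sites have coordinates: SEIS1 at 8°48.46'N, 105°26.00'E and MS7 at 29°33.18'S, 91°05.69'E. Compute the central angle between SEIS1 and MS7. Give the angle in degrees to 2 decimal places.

40.77°

SEIS1: φ = +8.80767°, λ = +105.43333°
MS7: φ = -29.55300°, λ = +91.09483°
Δφ = -38.3607°,  Δλ = -14.3385°
a = sin²(Δφ/2) + cos φ₁ cos φ₂ sin²(Δλ/2) = 0.121329
c = 2·arcsin(√a) = 0.711564 rad = 40.7696°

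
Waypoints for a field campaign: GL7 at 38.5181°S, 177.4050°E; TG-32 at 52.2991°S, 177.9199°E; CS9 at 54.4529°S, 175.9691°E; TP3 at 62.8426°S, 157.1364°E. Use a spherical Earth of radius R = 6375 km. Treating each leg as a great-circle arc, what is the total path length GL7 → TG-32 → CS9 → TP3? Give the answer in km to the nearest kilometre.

3232 km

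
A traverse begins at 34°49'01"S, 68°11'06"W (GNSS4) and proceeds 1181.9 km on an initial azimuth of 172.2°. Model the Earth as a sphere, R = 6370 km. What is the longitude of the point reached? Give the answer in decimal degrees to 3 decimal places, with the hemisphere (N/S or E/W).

66.144°W

GNSS4: φ = -34.81694°, λ = -68.18500°
δ = d/R = 1181.9/6370 = 0.185542 rad
φ₂ = arcsin(sin φ₁ cos δ + cos φ₁ sin δ cos θ)
   = arcsin(-0.57096·0.98284 + 0.82098·0.18448·-0.99075) = -45.33337°
λ₂ = λ₁ + atan2(sin θ sin δ cos φ₁, cos δ − sin φ₁ sin φ₂) = -66.14398°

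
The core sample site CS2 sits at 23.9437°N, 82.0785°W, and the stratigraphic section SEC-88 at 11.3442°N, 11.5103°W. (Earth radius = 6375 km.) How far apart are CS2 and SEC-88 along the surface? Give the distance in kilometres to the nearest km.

7543 km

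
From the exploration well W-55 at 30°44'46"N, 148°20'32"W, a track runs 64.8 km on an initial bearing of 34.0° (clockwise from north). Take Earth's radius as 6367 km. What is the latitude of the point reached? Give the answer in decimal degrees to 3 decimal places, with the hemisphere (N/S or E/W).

W-55: φ = +30.74611°, λ = -148.34222°
δ = d/R = 64.8/6367 = 0.010177 rad
φ₂ = arcsin(sin φ₁ cos δ + cos φ₁ sin δ cos θ)
   = arcsin(0.51123·0.99995 + 0.85944·0.01018·0.82904) = 31.22899°
λ₂ = λ₁ + atan2(sin θ sin δ cos φ₁, cos δ − sin φ₁ sin φ₂) = -147.96089°

31.229°N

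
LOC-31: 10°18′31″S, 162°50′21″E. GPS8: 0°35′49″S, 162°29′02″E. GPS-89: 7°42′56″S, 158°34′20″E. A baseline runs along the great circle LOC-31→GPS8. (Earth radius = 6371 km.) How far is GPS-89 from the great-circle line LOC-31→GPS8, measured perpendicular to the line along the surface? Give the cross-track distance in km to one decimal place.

LOC-31: φ = -10.30861°, λ = +162.83917°
GPS8: φ = -0.59694°, λ = +162.48389°
GPS-89: φ = -7.71556°, λ = +158.57222°
δ₁₃ = central angle LOC-31→GPS-89 = 0.086355 rad  (haversine)
θ₁₃ = bearing LOC-31→GPS-89 = 301.256°,  θ₁₂ = bearing LOC-31→GPS8 = 357.895°
dₓₜ = R·arcsin(sin δ₁₃ · sin(θ₁₃ − θ₁₂)) = 6371·arcsin(0.08625·sin(-56.639°)) = -459.341 km
|dₓₜ| = 459.341 km

459.3 km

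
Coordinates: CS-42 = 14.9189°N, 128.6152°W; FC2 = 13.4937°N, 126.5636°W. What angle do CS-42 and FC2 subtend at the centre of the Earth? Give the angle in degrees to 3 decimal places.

Δφ = -1.4252°,  Δλ = 2.0516°
a = sin²(Δφ/2) + cos φ₁ cos φ₂ sin²(Δλ/2) = 0.000456
c = 2·arcsin(√a) = 0.042703 rad = 2.4467°

2.447°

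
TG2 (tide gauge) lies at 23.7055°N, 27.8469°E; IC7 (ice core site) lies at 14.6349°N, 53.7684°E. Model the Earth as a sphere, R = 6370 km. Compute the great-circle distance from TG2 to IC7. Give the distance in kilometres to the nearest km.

2897 km

Δφ = -9.0706°,  Δλ = 25.9215°
a = sin²(Δφ/2) + cos φ₁ cos φ₂ sin²(Δλ/2) = 0.050817
c = 2·arcsin(√a) = 0.454761 rad = 26.0559°
d = R·c = 6370 × 0.454761 = 2896.8 km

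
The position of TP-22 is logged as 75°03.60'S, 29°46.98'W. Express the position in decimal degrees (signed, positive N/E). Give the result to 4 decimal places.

-75.0600°, -29.7830°

lat: 75.0600° S → -75.0600°
lon: 29.7830° W → -29.7830°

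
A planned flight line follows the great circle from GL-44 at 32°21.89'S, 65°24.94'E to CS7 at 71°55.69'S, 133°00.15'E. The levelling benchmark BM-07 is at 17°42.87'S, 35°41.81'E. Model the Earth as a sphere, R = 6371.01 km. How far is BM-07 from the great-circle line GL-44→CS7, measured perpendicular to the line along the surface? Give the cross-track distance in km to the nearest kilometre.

2436 km

GL-44: φ = -32.36483°, λ = +65.41567°
CS7: φ = -71.92817°, λ = +133.00250°
BM-07: φ = -17.71450°, λ = +35.69683°
δ₁₃ = central angle GL-44→BM-07 = 0.532272 rad  (haversine)
θ₁₃ = bearing GL-44→BM-07 = 291.482°,  θ₁₂ = bearing GL-44→CS7 = 158.808°
dₓₜ = R·arcsin(sin δ₁₃ · sin(θ₁₃ − θ₁₂)) = 6371.01·arcsin(0.50749·sin(132.674°)) = 2436.096 km
|dₓₜ| = 2436.096 km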